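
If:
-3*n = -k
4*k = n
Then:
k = 0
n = 0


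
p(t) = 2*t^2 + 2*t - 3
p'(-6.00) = -22.00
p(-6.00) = 57.00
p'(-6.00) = -22.00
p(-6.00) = 57.00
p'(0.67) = 4.68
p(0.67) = -0.76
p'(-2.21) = -6.84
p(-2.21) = 2.35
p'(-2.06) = -6.24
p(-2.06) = 1.37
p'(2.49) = 11.96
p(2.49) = 14.38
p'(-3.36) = -11.44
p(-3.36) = 12.86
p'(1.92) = 9.68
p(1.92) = 8.21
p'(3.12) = 14.48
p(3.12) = 22.71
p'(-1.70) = -4.80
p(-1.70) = -0.62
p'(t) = 4*t + 2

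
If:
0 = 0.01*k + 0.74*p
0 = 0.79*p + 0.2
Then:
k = 18.73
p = -0.25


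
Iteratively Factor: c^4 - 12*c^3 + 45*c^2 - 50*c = (c)*(c^3 - 12*c^2 + 45*c - 50) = c*(c - 5)*(c^2 - 7*c + 10) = c*(c - 5)^2*(c - 2)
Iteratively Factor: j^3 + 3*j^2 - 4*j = (j + 4)*(j^2 - j) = j*(j + 4)*(j - 1)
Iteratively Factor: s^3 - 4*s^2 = (s - 4)*(s^2) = s*(s - 4)*(s)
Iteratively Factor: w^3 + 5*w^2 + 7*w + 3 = (w + 1)*(w^2 + 4*w + 3) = (w + 1)*(w + 3)*(w + 1)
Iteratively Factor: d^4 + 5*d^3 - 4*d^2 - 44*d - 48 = (d + 2)*(d^3 + 3*d^2 - 10*d - 24) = (d + 2)^2*(d^2 + d - 12) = (d - 3)*(d + 2)^2*(d + 4)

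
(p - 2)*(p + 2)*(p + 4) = p^3 + 4*p^2 - 4*p - 16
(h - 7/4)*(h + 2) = h^2 + h/4 - 7/2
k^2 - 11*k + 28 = (k - 7)*(k - 4)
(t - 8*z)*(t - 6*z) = t^2 - 14*t*z + 48*z^2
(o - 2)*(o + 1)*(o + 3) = o^3 + 2*o^2 - 5*o - 6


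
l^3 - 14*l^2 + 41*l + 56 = (l - 8)*(l - 7)*(l + 1)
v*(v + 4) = v^2 + 4*v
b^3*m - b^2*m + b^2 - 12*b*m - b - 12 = (b - 4)*(b + 3)*(b*m + 1)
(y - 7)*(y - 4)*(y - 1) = y^3 - 12*y^2 + 39*y - 28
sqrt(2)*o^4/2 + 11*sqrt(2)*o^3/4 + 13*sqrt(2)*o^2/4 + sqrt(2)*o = o*(o + 1/2)*(o + 4)*(sqrt(2)*o/2 + sqrt(2)/2)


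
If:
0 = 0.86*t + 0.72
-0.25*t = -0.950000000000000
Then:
No Solution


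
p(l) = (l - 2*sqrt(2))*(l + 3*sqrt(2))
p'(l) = 2*l + sqrt(2)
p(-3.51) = -4.64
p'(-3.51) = -5.61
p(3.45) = 4.78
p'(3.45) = 8.31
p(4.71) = 16.85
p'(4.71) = 10.83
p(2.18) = -4.16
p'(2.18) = 5.77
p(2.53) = -2.02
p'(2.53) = 6.47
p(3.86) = 8.36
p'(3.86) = 9.13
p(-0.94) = -12.45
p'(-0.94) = -0.47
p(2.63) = -1.36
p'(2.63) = 6.67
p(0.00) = -12.00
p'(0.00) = 1.41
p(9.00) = 81.73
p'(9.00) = 19.41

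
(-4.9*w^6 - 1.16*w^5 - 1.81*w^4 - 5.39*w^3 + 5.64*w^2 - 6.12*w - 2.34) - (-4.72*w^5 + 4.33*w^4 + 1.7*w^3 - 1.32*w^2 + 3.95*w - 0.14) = -4.9*w^6 + 3.56*w^5 - 6.14*w^4 - 7.09*w^3 + 6.96*w^2 - 10.07*w - 2.2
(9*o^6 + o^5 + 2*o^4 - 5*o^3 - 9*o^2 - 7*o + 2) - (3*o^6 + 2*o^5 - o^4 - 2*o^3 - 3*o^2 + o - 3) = 6*o^6 - o^5 + 3*o^4 - 3*o^3 - 6*o^2 - 8*o + 5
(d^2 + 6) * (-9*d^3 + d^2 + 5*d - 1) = -9*d^5 + d^4 - 49*d^3 + 5*d^2 + 30*d - 6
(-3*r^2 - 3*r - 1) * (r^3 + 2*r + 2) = -3*r^5 - 3*r^4 - 7*r^3 - 12*r^2 - 8*r - 2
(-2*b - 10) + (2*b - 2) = -12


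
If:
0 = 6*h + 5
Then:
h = -5/6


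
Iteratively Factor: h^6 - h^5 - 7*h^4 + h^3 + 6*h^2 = (h - 1)*(h^5 - 7*h^3 - 6*h^2) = (h - 3)*(h - 1)*(h^4 + 3*h^3 + 2*h^2) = (h - 3)*(h - 1)*(h + 1)*(h^3 + 2*h^2) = h*(h - 3)*(h - 1)*(h + 1)*(h^2 + 2*h) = h*(h - 3)*(h - 1)*(h + 1)*(h + 2)*(h)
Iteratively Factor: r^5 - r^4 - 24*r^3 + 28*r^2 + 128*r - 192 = (r + 3)*(r^4 - 4*r^3 - 12*r^2 + 64*r - 64) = (r - 4)*(r + 3)*(r^3 - 12*r + 16) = (r - 4)*(r - 2)*(r + 3)*(r^2 + 2*r - 8) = (r - 4)*(r - 2)^2*(r + 3)*(r + 4)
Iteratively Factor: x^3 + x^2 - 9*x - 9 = (x + 3)*(x^2 - 2*x - 3) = (x - 3)*(x + 3)*(x + 1)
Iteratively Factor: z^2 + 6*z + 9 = (z + 3)*(z + 3)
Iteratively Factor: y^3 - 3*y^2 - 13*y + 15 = (y + 3)*(y^2 - 6*y + 5) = (y - 1)*(y + 3)*(y - 5)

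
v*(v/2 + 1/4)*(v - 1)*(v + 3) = v^4/2 + 5*v^3/4 - v^2 - 3*v/4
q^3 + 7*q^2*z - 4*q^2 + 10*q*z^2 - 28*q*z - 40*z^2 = (q - 4)*(q + 2*z)*(q + 5*z)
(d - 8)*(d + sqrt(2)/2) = d^2 - 8*d + sqrt(2)*d/2 - 4*sqrt(2)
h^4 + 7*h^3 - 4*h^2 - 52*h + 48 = (h - 2)*(h - 1)*(h + 4)*(h + 6)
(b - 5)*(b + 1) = b^2 - 4*b - 5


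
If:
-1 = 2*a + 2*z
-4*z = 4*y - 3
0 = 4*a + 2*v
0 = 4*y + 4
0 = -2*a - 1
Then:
No Solution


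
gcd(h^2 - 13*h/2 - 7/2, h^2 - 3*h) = 1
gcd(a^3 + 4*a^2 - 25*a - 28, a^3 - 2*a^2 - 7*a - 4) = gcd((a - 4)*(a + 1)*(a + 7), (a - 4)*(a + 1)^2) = a^2 - 3*a - 4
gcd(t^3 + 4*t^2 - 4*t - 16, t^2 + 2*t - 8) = t^2 + 2*t - 8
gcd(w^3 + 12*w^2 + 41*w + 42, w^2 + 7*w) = w + 7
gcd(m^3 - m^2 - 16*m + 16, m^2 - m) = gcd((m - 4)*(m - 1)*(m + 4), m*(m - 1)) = m - 1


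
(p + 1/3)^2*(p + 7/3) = p^3 + 3*p^2 + 5*p/3 + 7/27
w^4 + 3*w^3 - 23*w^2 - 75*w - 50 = (w - 5)*(w + 1)*(w + 2)*(w + 5)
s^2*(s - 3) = s^3 - 3*s^2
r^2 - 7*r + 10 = (r - 5)*(r - 2)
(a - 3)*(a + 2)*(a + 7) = a^3 + 6*a^2 - 13*a - 42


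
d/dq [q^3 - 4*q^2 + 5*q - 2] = 3*q^2 - 8*q + 5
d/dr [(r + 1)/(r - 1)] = -2/(r - 1)^2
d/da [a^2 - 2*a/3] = 2*a - 2/3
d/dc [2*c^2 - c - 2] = 4*c - 1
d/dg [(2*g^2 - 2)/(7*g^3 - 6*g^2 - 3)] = 2*g*(14*g^3 - 12*g^2 - 3*(7*g - 4)*(g^2 - 1) - 6)/(-7*g^3 + 6*g^2 + 3)^2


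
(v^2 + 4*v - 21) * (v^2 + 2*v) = v^4 + 6*v^3 - 13*v^2 - 42*v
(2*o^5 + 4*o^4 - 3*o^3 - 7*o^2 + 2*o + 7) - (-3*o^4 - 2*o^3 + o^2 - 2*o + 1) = 2*o^5 + 7*o^4 - o^3 - 8*o^2 + 4*o + 6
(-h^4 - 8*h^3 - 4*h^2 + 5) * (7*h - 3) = -7*h^5 - 53*h^4 - 4*h^3 + 12*h^2 + 35*h - 15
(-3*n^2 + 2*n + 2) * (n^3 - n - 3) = -3*n^5 + 2*n^4 + 5*n^3 + 7*n^2 - 8*n - 6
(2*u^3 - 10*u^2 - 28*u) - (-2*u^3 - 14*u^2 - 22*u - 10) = 4*u^3 + 4*u^2 - 6*u + 10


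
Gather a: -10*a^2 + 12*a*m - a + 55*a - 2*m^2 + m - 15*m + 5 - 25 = -10*a^2 + a*(12*m + 54) - 2*m^2 - 14*m - 20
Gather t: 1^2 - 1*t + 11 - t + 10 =22 - 2*t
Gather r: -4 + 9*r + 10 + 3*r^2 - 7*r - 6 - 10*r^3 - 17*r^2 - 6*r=-10*r^3 - 14*r^2 - 4*r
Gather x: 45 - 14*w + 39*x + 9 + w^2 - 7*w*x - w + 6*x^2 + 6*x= w^2 - 15*w + 6*x^2 + x*(45 - 7*w) + 54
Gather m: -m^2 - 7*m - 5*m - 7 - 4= -m^2 - 12*m - 11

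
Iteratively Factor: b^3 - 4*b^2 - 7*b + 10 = (b + 2)*(b^2 - 6*b + 5) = (b - 5)*(b + 2)*(b - 1)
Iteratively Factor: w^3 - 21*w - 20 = (w + 1)*(w^2 - w - 20) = (w + 1)*(w + 4)*(w - 5)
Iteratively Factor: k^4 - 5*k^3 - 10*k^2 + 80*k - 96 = (k - 3)*(k^3 - 2*k^2 - 16*k + 32) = (k - 4)*(k - 3)*(k^2 + 2*k - 8) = (k - 4)*(k - 3)*(k - 2)*(k + 4)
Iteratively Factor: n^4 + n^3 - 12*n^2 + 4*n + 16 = (n - 2)*(n^3 + 3*n^2 - 6*n - 8) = (n - 2)*(n + 1)*(n^2 + 2*n - 8) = (n - 2)^2*(n + 1)*(n + 4)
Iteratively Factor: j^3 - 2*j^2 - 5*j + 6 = (j - 3)*(j^2 + j - 2) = (j - 3)*(j + 2)*(j - 1)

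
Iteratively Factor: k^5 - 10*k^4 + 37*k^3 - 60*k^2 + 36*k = (k - 2)*(k^4 - 8*k^3 + 21*k^2 - 18*k) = (k - 3)*(k - 2)*(k^3 - 5*k^2 + 6*k) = k*(k - 3)*(k - 2)*(k^2 - 5*k + 6) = k*(k - 3)^2*(k - 2)*(k - 2)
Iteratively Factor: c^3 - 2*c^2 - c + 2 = (c - 2)*(c^2 - 1) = (c - 2)*(c - 1)*(c + 1)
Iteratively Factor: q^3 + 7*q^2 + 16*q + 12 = (q + 3)*(q^2 + 4*q + 4) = (q + 2)*(q + 3)*(q + 2)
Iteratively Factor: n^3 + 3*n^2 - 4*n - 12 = (n + 2)*(n^2 + n - 6) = (n - 2)*(n + 2)*(n + 3)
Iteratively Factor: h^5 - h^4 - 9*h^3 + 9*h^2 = (h - 3)*(h^4 + 2*h^3 - 3*h^2) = (h - 3)*(h - 1)*(h^3 + 3*h^2) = h*(h - 3)*(h - 1)*(h^2 + 3*h) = h*(h - 3)*(h - 1)*(h + 3)*(h)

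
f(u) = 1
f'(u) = 0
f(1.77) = 1.00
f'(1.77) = 0.00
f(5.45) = 1.00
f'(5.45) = 0.00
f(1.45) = 1.00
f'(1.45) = 0.00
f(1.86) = 1.00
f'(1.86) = 0.00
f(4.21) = 1.00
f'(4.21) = 0.00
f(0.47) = 1.00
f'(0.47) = 0.00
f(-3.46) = 1.00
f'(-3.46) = 0.00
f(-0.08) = 1.00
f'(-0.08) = 0.00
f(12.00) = 1.00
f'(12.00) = 0.00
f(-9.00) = 1.00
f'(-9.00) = 0.00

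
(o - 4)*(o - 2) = o^2 - 6*o + 8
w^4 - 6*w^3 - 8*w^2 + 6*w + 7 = (w - 7)*(w - 1)*(w + 1)^2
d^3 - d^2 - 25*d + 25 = (d - 5)*(d - 1)*(d + 5)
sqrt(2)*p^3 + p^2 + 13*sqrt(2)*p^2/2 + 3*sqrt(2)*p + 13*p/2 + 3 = (p + 6)*(p + sqrt(2)/2)*(sqrt(2)*p + sqrt(2)/2)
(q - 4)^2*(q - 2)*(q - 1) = q^4 - 11*q^3 + 42*q^2 - 64*q + 32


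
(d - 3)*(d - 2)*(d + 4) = d^3 - d^2 - 14*d + 24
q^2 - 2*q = q*(q - 2)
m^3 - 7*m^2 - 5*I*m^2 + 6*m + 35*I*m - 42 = (m - 7)*(m - 6*I)*(m + I)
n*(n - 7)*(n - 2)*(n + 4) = n^4 - 5*n^3 - 22*n^2 + 56*n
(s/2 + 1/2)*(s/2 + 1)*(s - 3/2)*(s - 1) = s^4/4 + s^3/8 - s^2 - s/8 + 3/4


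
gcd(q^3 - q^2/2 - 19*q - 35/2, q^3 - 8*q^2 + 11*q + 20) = q^2 - 4*q - 5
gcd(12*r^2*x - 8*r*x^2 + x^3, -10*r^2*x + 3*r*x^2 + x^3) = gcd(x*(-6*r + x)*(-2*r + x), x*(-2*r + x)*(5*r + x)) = -2*r*x + x^2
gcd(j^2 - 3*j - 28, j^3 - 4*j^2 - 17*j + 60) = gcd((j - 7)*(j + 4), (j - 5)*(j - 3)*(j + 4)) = j + 4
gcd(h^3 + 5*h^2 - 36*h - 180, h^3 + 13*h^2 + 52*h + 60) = h^2 + 11*h + 30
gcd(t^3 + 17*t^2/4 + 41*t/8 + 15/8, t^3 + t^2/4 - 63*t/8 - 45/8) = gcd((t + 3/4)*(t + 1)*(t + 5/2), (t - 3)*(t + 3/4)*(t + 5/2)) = t^2 + 13*t/4 + 15/8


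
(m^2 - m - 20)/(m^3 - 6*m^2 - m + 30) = (m + 4)/(m^2 - m - 6)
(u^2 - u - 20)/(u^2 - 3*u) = (u^2 - u - 20)/(u*(u - 3))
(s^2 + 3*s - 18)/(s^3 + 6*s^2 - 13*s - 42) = (s + 6)/(s^2 + 9*s + 14)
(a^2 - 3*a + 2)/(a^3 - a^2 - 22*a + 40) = (a - 1)/(a^2 + a - 20)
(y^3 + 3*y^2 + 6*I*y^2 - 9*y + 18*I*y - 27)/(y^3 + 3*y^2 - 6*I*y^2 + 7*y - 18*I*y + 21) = (y^2 + 6*I*y - 9)/(y^2 - 6*I*y + 7)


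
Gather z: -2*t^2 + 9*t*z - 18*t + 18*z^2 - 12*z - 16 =-2*t^2 - 18*t + 18*z^2 + z*(9*t - 12) - 16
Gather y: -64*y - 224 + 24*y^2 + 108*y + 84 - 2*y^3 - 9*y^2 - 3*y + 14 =-2*y^3 + 15*y^2 + 41*y - 126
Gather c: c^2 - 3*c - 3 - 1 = c^2 - 3*c - 4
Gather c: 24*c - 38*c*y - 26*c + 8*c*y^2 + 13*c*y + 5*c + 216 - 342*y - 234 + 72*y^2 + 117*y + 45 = c*(8*y^2 - 25*y + 3) + 72*y^2 - 225*y + 27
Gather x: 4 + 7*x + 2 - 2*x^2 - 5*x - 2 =-2*x^2 + 2*x + 4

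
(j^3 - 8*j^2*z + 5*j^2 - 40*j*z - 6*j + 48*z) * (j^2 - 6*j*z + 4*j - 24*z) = j^5 - 14*j^4*z + 9*j^4 + 48*j^3*z^2 - 126*j^3*z + 14*j^3 + 432*j^2*z^2 - 196*j^2*z - 24*j^2 + 672*j*z^2 + 336*j*z - 1152*z^2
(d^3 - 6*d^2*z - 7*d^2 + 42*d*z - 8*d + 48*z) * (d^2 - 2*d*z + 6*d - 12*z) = d^5 - 8*d^4*z - d^4 + 12*d^3*z^2 + 8*d^3*z - 50*d^3 - 12*d^2*z^2 + 400*d^2*z - 48*d^2 - 600*d*z^2 + 384*d*z - 576*z^2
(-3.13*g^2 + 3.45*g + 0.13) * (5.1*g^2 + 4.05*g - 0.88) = -15.963*g^4 + 4.9185*g^3 + 17.3899*g^2 - 2.5095*g - 0.1144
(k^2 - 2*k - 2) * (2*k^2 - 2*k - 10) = 2*k^4 - 6*k^3 - 10*k^2 + 24*k + 20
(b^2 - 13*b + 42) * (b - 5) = b^3 - 18*b^2 + 107*b - 210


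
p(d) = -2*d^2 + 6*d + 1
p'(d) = 6 - 4*d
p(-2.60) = -28.12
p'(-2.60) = 16.40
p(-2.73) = -30.29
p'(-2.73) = 16.92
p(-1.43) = -11.67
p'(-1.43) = 11.72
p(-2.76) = -30.80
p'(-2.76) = 17.04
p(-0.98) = -6.80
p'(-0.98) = 9.92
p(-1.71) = -15.11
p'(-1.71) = 12.84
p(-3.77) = -50.05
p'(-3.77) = 21.08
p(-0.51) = -2.58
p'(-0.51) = 8.04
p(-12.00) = -359.00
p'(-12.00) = 54.00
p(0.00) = 1.00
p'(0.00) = 6.00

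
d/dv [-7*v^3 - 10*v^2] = v*(-21*v - 20)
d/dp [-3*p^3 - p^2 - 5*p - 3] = -9*p^2 - 2*p - 5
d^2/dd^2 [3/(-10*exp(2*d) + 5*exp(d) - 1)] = 15*(-10*(4*exp(d) - 1)^2*exp(d) + (8*exp(d) - 1)*(10*exp(2*d) - 5*exp(d) + 1))*exp(d)/(10*exp(2*d) - 5*exp(d) + 1)^3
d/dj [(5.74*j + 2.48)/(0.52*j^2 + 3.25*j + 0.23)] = (2.9848*j^2 + 18.655*j - (1.04*j + 3.25)*(5.74*j + 2.48) + 1.3202)/(0.52*j^2 + 3.25*j + 0.23)^2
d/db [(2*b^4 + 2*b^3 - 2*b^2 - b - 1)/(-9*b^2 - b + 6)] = (-36*b^5 - 24*b^4 + 44*b^3 + 29*b^2 - 42*b - 7)/(81*b^4 + 18*b^3 - 107*b^2 - 12*b + 36)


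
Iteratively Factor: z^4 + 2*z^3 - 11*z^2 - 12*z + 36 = (z + 3)*(z^3 - z^2 - 8*z + 12) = (z - 2)*(z + 3)*(z^2 + z - 6) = (z - 2)*(z + 3)^2*(z - 2)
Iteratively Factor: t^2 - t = (t)*(t - 1)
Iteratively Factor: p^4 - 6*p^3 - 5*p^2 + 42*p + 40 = (p + 2)*(p^3 - 8*p^2 + 11*p + 20) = (p - 4)*(p + 2)*(p^2 - 4*p - 5) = (p - 4)*(p + 1)*(p + 2)*(p - 5)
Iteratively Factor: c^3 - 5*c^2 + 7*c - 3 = (c - 1)*(c^2 - 4*c + 3) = (c - 1)^2*(c - 3)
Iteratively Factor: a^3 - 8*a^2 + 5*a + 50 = (a + 2)*(a^2 - 10*a + 25) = (a - 5)*(a + 2)*(a - 5)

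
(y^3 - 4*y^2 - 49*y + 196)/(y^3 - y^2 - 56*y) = (y^2 - 11*y + 28)/(y*(y - 8))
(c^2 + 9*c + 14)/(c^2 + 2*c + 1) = (c^2 + 9*c + 14)/(c^2 + 2*c + 1)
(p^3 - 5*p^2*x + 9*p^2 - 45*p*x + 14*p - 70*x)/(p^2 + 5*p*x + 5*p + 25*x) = (p^3 - 5*p^2*x + 9*p^2 - 45*p*x + 14*p - 70*x)/(p^2 + 5*p*x + 5*p + 25*x)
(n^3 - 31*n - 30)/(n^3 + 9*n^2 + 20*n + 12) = (n^2 - n - 30)/(n^2 + 8*n + 12)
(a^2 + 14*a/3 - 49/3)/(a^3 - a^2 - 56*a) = (a - 7/3)/(a*(a - 8))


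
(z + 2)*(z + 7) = z^2 + 9*z + 14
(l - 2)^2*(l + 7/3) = l^3 - 5*l^2/3 - 16*l/3 + 28/3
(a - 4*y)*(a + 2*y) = a^2 - 2*a*y - 8*y^2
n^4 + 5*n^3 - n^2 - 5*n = n*(n - 1)*(n + 1)*(n + 5)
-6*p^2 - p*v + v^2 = (-3*p + v)*(2*p + v)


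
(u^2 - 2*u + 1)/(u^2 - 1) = (u - 1)/(u + 1)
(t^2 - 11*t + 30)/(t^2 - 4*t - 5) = (t - 6)/(t + 1)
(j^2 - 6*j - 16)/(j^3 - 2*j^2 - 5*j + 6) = (j - 8)/(j^2 - 4*j + 3)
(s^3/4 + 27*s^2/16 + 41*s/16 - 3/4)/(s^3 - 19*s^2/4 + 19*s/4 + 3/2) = (4*s^3 + 27*s^2 + 41*s - 12)/(4*(4*s^3 - 19*s^2 + 19*s + 6))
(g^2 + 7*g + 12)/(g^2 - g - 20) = (g + 3)/(g - 5)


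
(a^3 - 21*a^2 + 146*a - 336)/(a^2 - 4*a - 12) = (a^2 - 15*a + 56)/(a + 2)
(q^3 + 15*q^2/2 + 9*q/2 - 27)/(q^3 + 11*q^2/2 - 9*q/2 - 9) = (q + 3)/(q + 1)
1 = 1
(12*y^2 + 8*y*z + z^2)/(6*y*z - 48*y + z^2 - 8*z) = (2*y + z)/(z - 8)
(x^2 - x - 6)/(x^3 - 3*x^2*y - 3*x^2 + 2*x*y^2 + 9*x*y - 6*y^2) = (x + 2)/(x^2 - 3*x*y + 2*y^2)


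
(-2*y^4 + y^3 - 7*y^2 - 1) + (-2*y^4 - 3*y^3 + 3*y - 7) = -4*y^4 - 2*y^3 - 7*y^2 + 3*y - 8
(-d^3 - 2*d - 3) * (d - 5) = -d^4 + 5*d^3 - 2*d^2 + 7*d + 15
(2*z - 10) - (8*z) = -6*z - 10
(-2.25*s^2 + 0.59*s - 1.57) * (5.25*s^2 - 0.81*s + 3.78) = -11.8125*s^4 + 4.92*s^3 - 17.2254*s^2 + 3.5019*s - 5.9346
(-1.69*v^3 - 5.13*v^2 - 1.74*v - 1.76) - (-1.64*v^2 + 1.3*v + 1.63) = -1.69*v^3 - 3.49*v^2 - 3.04*v - 3.39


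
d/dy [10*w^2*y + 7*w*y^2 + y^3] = 10*w^2 + 14*w*y + 3*y^2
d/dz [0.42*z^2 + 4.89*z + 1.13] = 0.84*z + 4.89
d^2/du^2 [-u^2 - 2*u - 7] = -2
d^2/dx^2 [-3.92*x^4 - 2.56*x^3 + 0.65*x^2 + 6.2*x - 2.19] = -47.04*x^2 - 15.36*x + 1.3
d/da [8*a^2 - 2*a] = 16*a - 2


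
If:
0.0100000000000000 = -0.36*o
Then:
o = -0.03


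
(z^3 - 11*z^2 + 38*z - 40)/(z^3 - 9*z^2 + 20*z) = (z - 2)/z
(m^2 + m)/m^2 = (m + 1)/m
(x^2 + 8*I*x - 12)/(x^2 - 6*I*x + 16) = (x + 6*I)/(x - 8*I)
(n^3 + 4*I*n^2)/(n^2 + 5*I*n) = n*(n + 4*I)/(n + 5*I)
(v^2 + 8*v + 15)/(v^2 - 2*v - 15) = (v + 5)/(v - 5)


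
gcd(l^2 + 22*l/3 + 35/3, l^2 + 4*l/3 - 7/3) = l + 7/3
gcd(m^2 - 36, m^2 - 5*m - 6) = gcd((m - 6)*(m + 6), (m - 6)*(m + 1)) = m - 6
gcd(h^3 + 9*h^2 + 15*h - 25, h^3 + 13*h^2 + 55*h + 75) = h^2 + 10*h + 25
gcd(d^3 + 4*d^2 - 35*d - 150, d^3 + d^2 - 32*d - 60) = d^2 - d - 30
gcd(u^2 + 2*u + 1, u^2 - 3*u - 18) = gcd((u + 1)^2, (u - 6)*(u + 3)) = 1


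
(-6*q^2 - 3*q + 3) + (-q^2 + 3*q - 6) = -7*q^2 - 3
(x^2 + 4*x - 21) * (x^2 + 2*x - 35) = x^4 + 6*x^3 - 48*x^2 - 182*x + 735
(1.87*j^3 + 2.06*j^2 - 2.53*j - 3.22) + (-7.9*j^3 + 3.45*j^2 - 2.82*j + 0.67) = -6.03*j^3 + 5.51*j^2 - 5.35*j - 2.55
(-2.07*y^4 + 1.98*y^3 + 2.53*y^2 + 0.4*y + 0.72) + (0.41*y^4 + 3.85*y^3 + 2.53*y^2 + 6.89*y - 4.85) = -1.66*y^4 + 5.83*y^3 + 5.06*y^2 + 7.29*y - 4.13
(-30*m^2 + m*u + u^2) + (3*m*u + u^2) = -30*m^2 + 4*m*u + 2*u^2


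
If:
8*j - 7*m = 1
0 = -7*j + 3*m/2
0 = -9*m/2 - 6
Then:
No Solution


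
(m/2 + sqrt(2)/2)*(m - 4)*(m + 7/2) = m^3/2 - m^2/4 + sqrt(2)*m^2/2 - 7*m - sqrt(2)*m/4 - 7*sqrt(2)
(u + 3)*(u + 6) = u^2 + 9*u + 18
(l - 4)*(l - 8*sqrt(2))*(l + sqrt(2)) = l^3 - 7*sqrt(2)*l^2 - 4*l^2 - 16*l + 28*sqrt(2)*l + 64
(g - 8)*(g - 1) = g^2 - 9*g + 8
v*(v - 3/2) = v^2 - 3*v/2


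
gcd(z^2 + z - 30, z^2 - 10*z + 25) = z - 5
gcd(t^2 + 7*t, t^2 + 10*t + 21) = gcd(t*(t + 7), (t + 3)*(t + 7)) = t + 7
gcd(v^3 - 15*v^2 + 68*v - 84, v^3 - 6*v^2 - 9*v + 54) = v - 6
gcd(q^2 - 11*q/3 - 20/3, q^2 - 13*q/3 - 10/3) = q - 5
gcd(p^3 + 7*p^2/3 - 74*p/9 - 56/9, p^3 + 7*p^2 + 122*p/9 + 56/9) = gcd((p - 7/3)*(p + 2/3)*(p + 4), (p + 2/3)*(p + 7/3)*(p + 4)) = p^2 + 14*p/3 + 8/3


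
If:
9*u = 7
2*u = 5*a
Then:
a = 14/45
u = 7/9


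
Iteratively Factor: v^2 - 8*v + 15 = (v - 3)*(v - 5)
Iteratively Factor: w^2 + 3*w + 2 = (w + 1)*(w + 2)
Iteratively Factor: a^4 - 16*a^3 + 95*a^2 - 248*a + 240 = (a - 5)*(a^3 - 11*a^2 + 40*a - 48) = (a - 5)*(a - 3)*(a^2 - 8*a + 16) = (a - 5)*(a - 4)*(a - 3)*(a - 4)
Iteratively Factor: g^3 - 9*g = (g - 3)*(g^2 + 3*g) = g*(g - 3)*(g + 3)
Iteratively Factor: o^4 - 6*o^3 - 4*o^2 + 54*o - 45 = (o - 1)*(o^3 - 5*o^2 - 9*o + 45) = (o - 5)*(o - 1)*(o^2 - 9) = (o - 5)*(o - 1)*(o + 3)*(o - 3)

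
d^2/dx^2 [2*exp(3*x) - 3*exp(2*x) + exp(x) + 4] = (18*exp(2*x) - 12*exp(x) + 1)*exp(x)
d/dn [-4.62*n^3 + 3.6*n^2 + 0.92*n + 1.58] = -13.86*n^2 + 7.2*n + 0.92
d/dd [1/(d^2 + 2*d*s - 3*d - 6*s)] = (-2*d - 2*s + 3)/(d^2 + 2*d*s - 3*d - 6*s)^2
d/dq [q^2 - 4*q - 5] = 2*q - 4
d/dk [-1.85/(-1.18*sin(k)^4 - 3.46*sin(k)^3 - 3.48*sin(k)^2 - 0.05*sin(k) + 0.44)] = (-19.425*sin(k) + 2.183*sin(3*k) + 9.6015*cos(2*k) - 9.694)*cos(k)/(1.18*sin(k)^4 + 3.46*sin(k)^3 + 3.48*sin(k)^2 + 0.05*sin(k) - 0.44)^2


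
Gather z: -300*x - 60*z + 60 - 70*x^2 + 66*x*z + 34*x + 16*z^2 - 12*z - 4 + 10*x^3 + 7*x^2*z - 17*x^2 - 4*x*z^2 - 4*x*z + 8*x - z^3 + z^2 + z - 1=10*x^3 - 87*x^2 - 258*x - z^3 + z^2*(17 - 4*x) + z*(7*x^2 + 62*x - 71) + 55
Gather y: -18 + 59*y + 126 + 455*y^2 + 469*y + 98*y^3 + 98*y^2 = 98*y^3 + 553*y^2 + 528*y + 108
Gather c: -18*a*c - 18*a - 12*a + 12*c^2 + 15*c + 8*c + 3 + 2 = -30*a + 12*c^2 + c*(23 - 18*a) + 5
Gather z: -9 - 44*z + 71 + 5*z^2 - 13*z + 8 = 5*z^2 - 57*z + 70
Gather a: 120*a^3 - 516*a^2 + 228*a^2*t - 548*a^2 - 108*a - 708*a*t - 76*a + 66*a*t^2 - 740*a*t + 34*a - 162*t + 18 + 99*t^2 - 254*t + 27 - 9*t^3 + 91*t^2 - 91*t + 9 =120*a^3 + a^2*(228*t - 1064) + a*(66*t^2 - 1448*t - 150) - 9*t^3 + 190*t^2 - 507*t + 54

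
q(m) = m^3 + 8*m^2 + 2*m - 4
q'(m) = 3*m^2 + 16*m + 2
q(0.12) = -3.64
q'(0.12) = 3.96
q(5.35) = 388.81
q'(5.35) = 173.47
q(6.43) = 605.47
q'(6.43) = 228.91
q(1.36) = 16.03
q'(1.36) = 29.31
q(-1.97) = 15.46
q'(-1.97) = -17.88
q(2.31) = 55.64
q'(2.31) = 54.97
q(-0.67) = -2.05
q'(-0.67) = -7.37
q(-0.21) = -4.08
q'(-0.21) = -1.23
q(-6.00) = 56.00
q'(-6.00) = 14.00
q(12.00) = 2900.00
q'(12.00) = 626.00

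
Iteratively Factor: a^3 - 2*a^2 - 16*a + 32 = (a - 2)*(a^2 - 16) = (a - 4)*(a - 2)*(a + 4)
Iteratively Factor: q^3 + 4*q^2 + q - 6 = (q + 2)*(q^2 + 2*q - 3) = (q + 2)*(q + 3)*(q - 1)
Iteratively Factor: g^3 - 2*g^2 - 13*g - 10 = (g - 5)*(g^2 + 3*g + 2) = (g - 5)*(g + 2)*(g + 1)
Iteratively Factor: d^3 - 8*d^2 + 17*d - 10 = (d - 5)*(d^2 - 3*d + 2) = (d - 5)*(d - 1)*(d - 2)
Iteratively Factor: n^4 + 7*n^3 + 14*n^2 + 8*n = (n + 4)*(n^3 + 3*n^2 + 2*n) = n*(n + 4)*(n^2 + 3*n + 2) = n*(n + 1)*(n + 4)*(n + 2)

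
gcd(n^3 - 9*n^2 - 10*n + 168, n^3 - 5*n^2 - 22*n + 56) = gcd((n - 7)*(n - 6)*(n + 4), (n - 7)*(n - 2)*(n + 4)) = n^2 - 3*n - 28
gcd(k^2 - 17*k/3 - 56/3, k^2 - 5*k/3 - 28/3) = k + 7/3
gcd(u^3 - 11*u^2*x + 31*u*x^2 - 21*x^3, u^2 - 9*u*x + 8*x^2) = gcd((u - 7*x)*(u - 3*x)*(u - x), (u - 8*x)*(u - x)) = -u + x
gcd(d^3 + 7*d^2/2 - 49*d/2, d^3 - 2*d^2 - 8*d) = d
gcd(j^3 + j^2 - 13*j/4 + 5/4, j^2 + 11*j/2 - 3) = j - 1/2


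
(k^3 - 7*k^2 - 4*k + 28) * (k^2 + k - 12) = k^5 - 6*k^4 - 23*k^3 + 108*k^2 + 76*k - 336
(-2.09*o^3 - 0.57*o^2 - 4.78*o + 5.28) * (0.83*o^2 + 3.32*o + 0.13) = -1.7347*o^5 - 7.4119*o^4 - 6.1315*o^3 - 11.5613*o^2 + 16.9082*o + 0.6864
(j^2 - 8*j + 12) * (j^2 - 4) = j^4 - 8*j^3 + 8*j^2 + 32*j - 48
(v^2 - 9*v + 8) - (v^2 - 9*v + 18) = -10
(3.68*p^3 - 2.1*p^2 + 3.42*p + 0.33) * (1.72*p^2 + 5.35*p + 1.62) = 6.3296*p^5 + 16.076*p^4 + 0.609000000000001*p^3 + 15.4626*p^2 + 7.3059*p + 0.5346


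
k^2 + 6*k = k*(k + 6)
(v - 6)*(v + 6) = v^2 - 36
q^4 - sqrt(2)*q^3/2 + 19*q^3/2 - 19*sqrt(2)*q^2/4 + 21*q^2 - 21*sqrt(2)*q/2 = q*(q + 7/2)*(q + 6)*(q - sqrt(2)/2)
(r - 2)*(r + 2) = r^2 - 4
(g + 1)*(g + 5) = g^2 + 6*g + 5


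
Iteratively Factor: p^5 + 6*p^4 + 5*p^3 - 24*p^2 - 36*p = (p)*(p^4 + 6*p^3 + 5*p^2 - 24*p - 36) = p*(p + 2)*(p^3 + 4*p^2 - 3*p - 18) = p*(p - 2)*(p + 2)*(p^2 + 6*p + 9) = p*(p - 2)*(p + 2)*(p + 3)*(p + 3)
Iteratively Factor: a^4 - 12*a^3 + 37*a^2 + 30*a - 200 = (a - 5)*(a^3 - 7*a^2 + 2*a + 40) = (a - 5)^2*(a^2 - 2*a - 8) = (a - 5)^2*(a - 4)*(a + 2)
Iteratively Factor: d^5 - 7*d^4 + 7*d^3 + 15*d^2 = (d - 5)*(d^4 - 2*d^3 - 3*d^2) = (d - 5)*(d - 3)*(d^3 + d^2) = (d - 5)*(d - 3)*(d + 1)*(d^2) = d*(d - 5)*(d - 3)*(d + 1)*(d)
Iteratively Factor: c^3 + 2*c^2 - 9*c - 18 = (c + 3)*(c^2 - c - 6) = (c + 2)*(c + 3)*(c - 3)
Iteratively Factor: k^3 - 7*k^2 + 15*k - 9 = (k - 3)*(k^2 - 4*k + 3) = (k - 3)*(k - 1)*(k - 3)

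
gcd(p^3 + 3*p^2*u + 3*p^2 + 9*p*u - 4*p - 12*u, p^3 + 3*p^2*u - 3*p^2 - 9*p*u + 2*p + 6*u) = p^2 + 3*p*u - p - 3*u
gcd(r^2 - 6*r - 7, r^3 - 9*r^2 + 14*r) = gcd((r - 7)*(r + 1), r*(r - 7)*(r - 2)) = r - 7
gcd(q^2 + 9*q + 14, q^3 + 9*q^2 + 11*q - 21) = q + 7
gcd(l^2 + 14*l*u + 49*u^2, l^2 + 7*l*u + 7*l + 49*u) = l + 7*u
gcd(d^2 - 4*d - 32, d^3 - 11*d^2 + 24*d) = d - 8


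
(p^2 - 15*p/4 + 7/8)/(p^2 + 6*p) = (8*p^2 - 30*p + 7)/(8*p*(p + 6))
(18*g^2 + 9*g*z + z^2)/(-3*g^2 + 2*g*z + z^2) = (6*g + z)/(-g + z)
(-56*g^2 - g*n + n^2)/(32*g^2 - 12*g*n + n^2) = (-7*g - n)/(4*g - n)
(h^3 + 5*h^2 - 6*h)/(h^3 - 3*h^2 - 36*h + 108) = h*(h - 1)/(h^2 - 9*h + 18)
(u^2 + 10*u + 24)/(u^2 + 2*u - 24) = (u + 4)/(u - 4)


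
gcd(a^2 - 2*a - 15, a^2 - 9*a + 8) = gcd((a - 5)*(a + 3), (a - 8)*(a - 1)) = 1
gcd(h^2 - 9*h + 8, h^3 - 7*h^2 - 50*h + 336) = h - 8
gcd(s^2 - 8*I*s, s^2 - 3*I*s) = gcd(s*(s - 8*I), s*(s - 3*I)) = s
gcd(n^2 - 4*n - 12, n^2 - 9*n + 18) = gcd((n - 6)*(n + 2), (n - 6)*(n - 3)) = n - 6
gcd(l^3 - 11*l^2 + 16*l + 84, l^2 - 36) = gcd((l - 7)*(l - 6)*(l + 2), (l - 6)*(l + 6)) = l - 6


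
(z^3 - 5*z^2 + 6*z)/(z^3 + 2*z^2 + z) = (z^2 - 5*z + 6)/(z^2 + 2*z + 1)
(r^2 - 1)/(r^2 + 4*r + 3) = (r - 1)/(r + 3)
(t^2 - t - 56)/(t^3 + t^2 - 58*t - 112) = 1/(t + 2)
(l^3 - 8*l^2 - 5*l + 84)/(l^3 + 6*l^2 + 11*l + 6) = (l^2 - 11*l + 28)/(l^2 + 3*l + 2)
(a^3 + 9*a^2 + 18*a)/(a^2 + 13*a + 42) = a*(a + 3)/(a + 7)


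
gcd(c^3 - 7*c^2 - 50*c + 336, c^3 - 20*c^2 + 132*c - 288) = c^2 - 14*c + 48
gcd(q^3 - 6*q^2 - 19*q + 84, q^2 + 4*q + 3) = 1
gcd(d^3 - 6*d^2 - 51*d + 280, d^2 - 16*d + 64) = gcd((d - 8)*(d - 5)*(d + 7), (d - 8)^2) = d - 8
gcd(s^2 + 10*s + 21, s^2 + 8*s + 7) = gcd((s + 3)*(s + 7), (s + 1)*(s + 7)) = s + 7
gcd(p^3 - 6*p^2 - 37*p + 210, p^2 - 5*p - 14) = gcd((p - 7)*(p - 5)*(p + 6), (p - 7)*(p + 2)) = p - 7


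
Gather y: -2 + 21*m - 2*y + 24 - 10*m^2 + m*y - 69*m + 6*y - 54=-10*m^2 - 48*m + y*(m + 4) - 32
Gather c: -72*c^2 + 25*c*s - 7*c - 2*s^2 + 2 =-72*c^2 + c*(25*s - 7) - 2*s^2 + 2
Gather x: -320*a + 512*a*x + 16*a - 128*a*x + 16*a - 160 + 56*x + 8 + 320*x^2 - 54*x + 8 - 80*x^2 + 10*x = -288*a + 240*x^2 + x*(384*a + 12) - 144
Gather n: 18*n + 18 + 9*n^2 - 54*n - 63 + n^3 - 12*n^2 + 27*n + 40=n^3 - 3*n^2 - 9*n - 5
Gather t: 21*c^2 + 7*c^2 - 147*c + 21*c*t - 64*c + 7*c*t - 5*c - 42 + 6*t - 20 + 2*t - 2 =28*c^2 - 216*c + t*(28*c + 8) - 64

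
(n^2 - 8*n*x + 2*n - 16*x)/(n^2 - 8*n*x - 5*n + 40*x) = (n + 2)/(n - 5)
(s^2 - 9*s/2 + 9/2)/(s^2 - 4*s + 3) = (s - 3/2)/(s - 1)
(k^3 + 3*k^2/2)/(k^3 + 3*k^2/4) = 2*(2*k + 3)/(4*k + 3)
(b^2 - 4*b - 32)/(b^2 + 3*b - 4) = (b - 8)/(b - 1)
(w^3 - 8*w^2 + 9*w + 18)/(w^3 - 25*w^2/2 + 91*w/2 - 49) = 2*(w^3 - 8*w^2 + 9*w + 18)/(2*w^3 - 25*w^2 + 91*w - 98)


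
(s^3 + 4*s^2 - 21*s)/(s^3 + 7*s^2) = (s - 3)/s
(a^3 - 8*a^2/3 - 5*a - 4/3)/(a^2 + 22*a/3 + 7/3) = (a^2 - 3*a - 4)/(a + 7)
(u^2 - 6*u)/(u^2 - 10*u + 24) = u/(u - 4)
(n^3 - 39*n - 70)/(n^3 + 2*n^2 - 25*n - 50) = (n - 7)/(n - 5)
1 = 1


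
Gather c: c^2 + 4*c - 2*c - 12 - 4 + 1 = c^2 + 2*c - 15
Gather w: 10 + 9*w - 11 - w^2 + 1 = -w^2 + 9*w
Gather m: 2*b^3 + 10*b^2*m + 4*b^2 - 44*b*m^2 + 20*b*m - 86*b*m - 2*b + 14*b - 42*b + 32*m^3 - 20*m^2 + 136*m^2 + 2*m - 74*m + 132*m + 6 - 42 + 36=2*b^3 + 4*b^2 - 30*b + 32*m^3 + m^2*(116 - 44*b) + m*(10*b^2 - 66*b + 60)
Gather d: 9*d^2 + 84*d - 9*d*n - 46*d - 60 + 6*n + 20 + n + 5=9*d^2 + d*(38 - 9*n) + 7*n - 35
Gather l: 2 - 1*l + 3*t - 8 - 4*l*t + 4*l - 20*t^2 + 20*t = l*(3 - 4*t) - 20*t^2 + 23*t - 6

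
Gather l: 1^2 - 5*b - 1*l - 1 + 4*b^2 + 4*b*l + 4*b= 4*b^2 - b + l*(4*b - 1)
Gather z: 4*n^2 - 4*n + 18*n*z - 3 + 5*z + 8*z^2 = 4*n^2 - 4*n + 8*z^2 + z*(18*n + 5) - 3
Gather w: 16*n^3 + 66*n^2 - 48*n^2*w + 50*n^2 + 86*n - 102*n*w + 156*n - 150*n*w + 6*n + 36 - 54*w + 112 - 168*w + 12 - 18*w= 16*n^3 + 116*n^2 + 248*n + w*(-48*n^2 - 252*n - 240) + 160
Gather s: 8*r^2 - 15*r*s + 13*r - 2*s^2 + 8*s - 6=8*r^2 + 13*r - 2*s^2 + s*(8 - 15*r) - 6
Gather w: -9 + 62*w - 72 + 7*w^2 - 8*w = 7*w^2 + 54*w - 81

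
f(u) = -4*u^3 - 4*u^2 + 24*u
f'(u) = -12*u^2 - 8*u + 24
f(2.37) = -18.84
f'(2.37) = -62.36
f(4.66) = -379.80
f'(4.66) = -273.87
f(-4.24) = 131.23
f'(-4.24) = -157.81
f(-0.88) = -21.49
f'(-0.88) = 21.75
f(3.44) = -127.60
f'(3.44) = -145.52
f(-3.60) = 48.38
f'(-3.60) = -102.72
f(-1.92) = -32.51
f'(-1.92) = -4.88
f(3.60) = -152.06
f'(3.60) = -160.32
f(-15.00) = 12240.00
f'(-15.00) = -2556.00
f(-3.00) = 0.00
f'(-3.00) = -60.00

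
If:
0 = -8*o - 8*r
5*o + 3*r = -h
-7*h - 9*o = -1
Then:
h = 2/5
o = -1/5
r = 1/5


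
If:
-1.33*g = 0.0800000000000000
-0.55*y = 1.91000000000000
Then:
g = -0.06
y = -3.47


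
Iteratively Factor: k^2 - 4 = (k + 2)*(k - 2)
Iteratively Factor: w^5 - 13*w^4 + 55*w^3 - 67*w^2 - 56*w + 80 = (w - 1)*(w^4 - 12*w^3 + 43*w^2 - 24*w - 80) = (w - 5)*(w - 1)*(w^3 - 7*w^2 + 8*w + 16) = (w - 5)*(w - 4)*(w - 1)*(w^2 - 3*w - 4) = (w - 5)*(w - 4)*(w - 1)*(w + 1)*(w - 4)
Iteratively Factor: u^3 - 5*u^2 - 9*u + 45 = (u - 3)*(u^2 - 2*u - 15) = (u - 5)*(u - 3)*(u + 3)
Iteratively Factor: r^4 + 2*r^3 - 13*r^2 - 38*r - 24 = (r + 3)*(r^3 - r^2 - 10*r - 8) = (r + 2)*(r + 3)*(r^2 - 3*r - 4) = (r + 1)*(r + 2)*(r + 3)*(r - 4)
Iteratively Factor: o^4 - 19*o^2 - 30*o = (o + 2)*(o^3 - 2*o^2 - 15*o) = (o - 5)*(o + 2)*(o^2 + 3*o) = o*(o - 5)*(o + 2)*(o + 3)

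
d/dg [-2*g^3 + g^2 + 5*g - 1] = -6*g^2 + 2*g + 5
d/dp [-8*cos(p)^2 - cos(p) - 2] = (16*cos(p) + 1)*sin(p)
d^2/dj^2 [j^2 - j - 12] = 2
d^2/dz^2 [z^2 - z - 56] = 2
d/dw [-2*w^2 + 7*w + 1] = 7 - 4*w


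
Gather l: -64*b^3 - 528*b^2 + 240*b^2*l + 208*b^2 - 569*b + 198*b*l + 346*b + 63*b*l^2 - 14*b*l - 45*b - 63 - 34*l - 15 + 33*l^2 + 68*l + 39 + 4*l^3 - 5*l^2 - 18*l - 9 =-64*b^3 - 320*b^2 - 268*b + 4*l^3 + l^2*(63*b + 28) + l*(240*b^2 + 184*b + 16) - 48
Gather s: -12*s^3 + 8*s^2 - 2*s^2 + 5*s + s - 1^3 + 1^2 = -12*s^3 + 6*s^2 + 6*s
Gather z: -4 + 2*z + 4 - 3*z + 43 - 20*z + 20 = 63 - 21*z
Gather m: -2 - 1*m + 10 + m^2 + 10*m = m^2 + 9*m + 8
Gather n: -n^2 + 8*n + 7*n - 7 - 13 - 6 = -n^2 + 15*n - 26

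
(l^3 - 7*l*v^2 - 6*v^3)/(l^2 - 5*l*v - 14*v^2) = (-l^2 + 2*l*v + 3*v^2)/(-l + 7*v)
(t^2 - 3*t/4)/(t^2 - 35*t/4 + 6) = t/(t - 8)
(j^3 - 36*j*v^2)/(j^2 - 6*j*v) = j + 6*v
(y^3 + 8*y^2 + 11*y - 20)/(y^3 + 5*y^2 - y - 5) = (y + 4)/(y + 1)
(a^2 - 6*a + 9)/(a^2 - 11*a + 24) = (a - 3)/(a - 8)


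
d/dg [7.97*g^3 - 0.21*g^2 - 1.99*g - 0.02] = 23.91*g^2 - 0.42*g - 1.99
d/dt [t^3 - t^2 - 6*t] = 3*t^2 - 2*t - 6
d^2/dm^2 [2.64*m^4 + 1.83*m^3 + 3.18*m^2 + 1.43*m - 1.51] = 31.68*m^2 + 10.98*m + 6.36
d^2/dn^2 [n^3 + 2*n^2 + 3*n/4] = 6*n + 4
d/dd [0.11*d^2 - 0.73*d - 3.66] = 0.22*d - 0.73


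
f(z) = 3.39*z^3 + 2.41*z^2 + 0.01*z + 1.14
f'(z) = 10.17*z^2 + 4.82*z + 0.01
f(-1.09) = -0.40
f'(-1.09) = 6.84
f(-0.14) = 1.18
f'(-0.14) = -0.47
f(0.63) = 2.95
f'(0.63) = 7.08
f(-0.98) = 0.25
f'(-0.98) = 5.05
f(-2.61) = -42.74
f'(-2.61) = 56.71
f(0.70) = 3.49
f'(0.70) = 8.37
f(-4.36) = -234.06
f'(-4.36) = 172.32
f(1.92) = 34.04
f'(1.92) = 46.76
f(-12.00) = -5509.86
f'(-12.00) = 1406.65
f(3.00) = 114.39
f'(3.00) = 106.00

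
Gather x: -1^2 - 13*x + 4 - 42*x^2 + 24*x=-42*x^2 + 11*x + 3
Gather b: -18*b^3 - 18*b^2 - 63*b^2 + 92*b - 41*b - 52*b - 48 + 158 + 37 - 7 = -18*b^3 - 81*b^2 - b + 140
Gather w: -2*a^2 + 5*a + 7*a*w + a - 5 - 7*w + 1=-2*a^2 + 6*a + w*(7*a - 7) - 4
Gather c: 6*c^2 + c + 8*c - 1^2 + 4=6*c^2 + 9*c + 3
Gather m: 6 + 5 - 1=10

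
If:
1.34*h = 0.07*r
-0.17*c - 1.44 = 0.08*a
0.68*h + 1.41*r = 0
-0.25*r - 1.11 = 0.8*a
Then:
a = -1.39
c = -7.82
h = 0.00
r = 0.00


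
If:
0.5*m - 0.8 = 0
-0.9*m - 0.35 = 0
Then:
No Solution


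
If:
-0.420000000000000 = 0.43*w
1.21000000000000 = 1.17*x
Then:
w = -0.98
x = 1.03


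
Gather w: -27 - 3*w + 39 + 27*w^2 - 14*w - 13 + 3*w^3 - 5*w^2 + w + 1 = 3*w^3 + 22*w^2 - 16*w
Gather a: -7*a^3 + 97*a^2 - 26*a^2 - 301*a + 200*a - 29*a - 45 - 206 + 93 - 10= -7*a^3 + 71*a^2 - 130*a - 168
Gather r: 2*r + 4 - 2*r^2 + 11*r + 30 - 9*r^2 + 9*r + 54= -11*r^2 + 22*r + 88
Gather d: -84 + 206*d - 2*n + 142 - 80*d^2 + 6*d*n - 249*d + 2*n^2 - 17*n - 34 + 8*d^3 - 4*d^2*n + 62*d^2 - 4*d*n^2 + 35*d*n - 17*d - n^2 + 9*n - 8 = 8*d^3 + d^2*(-4*n - 18) + d*(-4*n^2 + 41*n - 60) + n^2 - 10*n + 16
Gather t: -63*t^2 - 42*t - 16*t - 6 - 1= -63*t^2 - 58*t - 7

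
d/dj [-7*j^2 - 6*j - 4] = -14*j - 6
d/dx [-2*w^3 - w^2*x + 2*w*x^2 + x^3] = -w^2 + 4*w*x + 3*x^2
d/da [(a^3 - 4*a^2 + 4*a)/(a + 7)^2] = (a^3 + 21*a^2 - 60*a + 28)/(a^3 + 21*a^2 + 147*a + 343)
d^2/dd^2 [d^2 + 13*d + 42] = 2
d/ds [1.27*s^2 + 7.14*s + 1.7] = 2.54*s + 7.14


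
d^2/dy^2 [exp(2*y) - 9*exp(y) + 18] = (4*exp(y) - 9)*exp(y)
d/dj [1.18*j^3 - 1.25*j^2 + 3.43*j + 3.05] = 3.54*j^2 - 2.5*j + 3.43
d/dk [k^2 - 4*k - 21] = 2*k - 4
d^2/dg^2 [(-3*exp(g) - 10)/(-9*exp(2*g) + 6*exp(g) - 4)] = (243*exp(4*g) + 3402*exp(3*g) - 2268*exp(2*g) - 1008*exp(g) + 288)*exp(g)/(729*exp(6*g) - 1458*exp(5*g) + 1944*exp(4*g) - 1512*exp(3*g) + 864*exp(2*g) - 288*exp(g) + 64)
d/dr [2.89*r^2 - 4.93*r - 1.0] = 5.78*r - 4.93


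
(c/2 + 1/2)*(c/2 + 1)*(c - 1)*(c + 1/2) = c^4/4 + 5*c^3/8 - 5*c/8 - 1/4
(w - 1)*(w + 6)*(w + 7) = w^3 + 12*w^2 + 29*w - 42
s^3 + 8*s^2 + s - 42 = (s - 2)*(s + 3)*(s + 7)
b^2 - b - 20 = (b - 5)*(b + 4)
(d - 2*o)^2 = d^2 - 4*d*o + 4*o^2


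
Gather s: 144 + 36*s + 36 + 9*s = 45*s + 180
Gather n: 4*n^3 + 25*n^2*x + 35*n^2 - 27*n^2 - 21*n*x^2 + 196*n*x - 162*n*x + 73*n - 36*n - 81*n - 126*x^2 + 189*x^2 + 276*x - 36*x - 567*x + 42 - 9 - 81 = 4*n^3 + n^2*(25*x + 8) + n*(-21*x^2 + 34*x - 44) + 63*x^2 - 327*x - 48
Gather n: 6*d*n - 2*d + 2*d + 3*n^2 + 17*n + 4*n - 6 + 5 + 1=3*n^2 + n*(6*d + 21)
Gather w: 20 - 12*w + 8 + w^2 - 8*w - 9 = w^2 - 20*w + 19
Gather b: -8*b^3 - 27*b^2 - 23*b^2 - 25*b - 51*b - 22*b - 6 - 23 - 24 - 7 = -8*b^3 - 50*b^2 - 98*b - 60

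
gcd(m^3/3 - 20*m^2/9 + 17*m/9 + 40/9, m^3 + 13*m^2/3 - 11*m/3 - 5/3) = 1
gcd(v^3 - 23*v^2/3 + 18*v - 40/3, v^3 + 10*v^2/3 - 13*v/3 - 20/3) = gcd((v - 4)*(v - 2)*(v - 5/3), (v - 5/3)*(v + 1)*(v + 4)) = v - 5/3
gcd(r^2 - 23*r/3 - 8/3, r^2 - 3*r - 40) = r - 8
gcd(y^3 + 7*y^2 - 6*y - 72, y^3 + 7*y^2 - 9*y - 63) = y - 3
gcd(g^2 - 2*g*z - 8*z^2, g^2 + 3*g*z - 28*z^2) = -g + 4*z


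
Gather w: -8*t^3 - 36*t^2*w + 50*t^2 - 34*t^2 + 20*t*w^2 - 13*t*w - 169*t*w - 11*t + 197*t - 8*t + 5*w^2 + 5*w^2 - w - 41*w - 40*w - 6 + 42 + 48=-8*t^3 + 16*t^2 + 178*t + w^2*(20*t + 10) + w*(-36*t^2 - 182*t - 82) + 84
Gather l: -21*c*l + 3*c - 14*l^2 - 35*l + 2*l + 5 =3*c - 14*l^2 + l*(-21*c - 33) + 5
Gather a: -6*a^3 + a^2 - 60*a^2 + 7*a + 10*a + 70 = -6*a^3 - 59*a^2 + 17*a + 70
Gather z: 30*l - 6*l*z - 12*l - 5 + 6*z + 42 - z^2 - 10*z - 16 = 18*l - z^2 + z*(-6*l - 4) + 21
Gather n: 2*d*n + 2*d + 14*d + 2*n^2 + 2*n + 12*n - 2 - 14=16*d + 2*n^2 + n*(2*d + 14) - 16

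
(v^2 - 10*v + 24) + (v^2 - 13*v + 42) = 2*v^2 - 23*v + 66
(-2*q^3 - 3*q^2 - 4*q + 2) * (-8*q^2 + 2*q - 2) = 16*q^5 + 20*q^4 + 30*q^3 - 18*q^2 + 12*q - 4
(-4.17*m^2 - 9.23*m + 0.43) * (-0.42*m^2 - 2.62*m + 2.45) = 1.7514*m^4 + 14.802*m^3 + 13.7855*m^2 - 23.7401*m + 1.0535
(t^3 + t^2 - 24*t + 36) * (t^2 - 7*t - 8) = t^5 - 6*t^4 - 39*t^3 + 196*t^2 - 60*t - 288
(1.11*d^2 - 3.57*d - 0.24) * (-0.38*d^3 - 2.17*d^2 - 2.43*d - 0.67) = -0.4218*d^5 - 1.0521*d^4 + 5.1408*d^3 + 8.4522*d^2 + 2.9751*d + 0.1608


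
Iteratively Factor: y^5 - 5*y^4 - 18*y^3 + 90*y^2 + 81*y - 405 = (y - 3)*(y^4 - 2*y^3 - 24*y^2 + 18*y + 135) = (y - 3)*(y + 3)*(y^3 - 5*y^2 - 9*y + 45) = (y - 5)*(y - 3)*(y + 3)*(y^2 - 9) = (y - 5)*(y - 3)*(y + 3)^2*(y - 3)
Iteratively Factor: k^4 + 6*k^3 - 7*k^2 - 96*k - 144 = (k + 4)*(k^3 + 2*k^2 - 15*k - 36) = (k + 3)*(k + 4)*(k^2 - k - 12) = (k - 4)*(k + 3)*(k + 4)*(k + 3)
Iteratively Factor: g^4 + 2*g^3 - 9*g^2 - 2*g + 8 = (g + 4)*(g^3 - 2*g^2 - g + 2) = (g - 2)*(g + 4)*(g^2 - 1) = (g - 2)*(g - 1)*(g + 4)*(g + 1)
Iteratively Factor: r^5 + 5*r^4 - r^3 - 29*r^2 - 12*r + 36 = (r - 2)*(r^4 + 7*r^3 + 13*r^2 - 3*r - 18) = (r - 2)*(r + 3)*(r^3 + 4*r^2 + r - 6) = (r - 2)*(r + 2)*(r + 3)*(r^2 + 2*r - 3) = (r - 2)*(r + 2)*(r + 3)^2*(r - 1)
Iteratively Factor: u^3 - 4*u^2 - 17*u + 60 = (u + 4)*(u^2 - 8*u + 15) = (u - 5)*(u + 4)*(u - 3)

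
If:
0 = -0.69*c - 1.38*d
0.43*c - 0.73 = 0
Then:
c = 1.70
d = -0.85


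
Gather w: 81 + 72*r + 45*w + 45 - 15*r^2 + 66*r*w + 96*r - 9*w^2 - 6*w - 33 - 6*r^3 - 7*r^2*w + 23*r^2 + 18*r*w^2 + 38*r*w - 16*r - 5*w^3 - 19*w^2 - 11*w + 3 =-6*r^3 + 8*r^2 + 152*r - 5*w^3 + w^2*(18*r - 28) + w*(-7*r^2 + 104*r + 28) + 96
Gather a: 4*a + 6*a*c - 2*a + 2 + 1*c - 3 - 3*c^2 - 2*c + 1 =a*(6*c + 2) - 3*c^2 - c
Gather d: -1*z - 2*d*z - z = -2*d*z - 2*z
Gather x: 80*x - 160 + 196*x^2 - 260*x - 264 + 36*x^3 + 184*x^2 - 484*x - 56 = 36*x^3 + 380*x^2 - 664*x - 480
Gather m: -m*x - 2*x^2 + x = -m*x - 2*x^2 + x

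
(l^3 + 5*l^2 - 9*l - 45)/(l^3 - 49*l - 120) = (l - 3)/(l - 8)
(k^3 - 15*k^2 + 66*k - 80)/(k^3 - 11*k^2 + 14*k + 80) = (k - 2)/(k + 2)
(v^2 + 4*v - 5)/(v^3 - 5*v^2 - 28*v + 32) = (v + 5)/(v^2 - 4*v - 32)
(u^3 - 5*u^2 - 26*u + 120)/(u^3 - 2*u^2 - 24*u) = (u^2 + u - 20)/(u*(u + 4))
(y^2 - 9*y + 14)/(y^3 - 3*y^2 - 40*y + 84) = 1/(y + 6)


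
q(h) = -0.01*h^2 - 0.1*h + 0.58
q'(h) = -0.02*h - 0.1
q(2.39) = 0.28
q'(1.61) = -0.13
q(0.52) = 0.53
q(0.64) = 0.51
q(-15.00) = -0.17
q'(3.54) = -0.17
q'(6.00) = -0.22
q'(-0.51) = -0.09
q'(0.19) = -0.10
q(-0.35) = 0.61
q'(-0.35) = -0.09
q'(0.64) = -0.11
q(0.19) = 0.56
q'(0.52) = -0.11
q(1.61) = 0.39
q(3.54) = 0.10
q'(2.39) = -0.15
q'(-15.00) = 0.20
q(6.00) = -0.38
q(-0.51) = 0.63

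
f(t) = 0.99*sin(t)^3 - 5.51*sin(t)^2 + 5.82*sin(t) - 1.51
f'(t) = 2.97*sin(t)^2*cos(t) - 11.02*sin(t)*cos(t) + 5.82*cos(t)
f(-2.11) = -11.19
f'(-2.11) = -8.97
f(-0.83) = -9.20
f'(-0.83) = 10.51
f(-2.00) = -12.10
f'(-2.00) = -7.61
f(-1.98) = -12.25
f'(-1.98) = -7.33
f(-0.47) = -5.37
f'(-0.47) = 10.18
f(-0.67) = -7.49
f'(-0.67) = 10.82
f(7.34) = 0.03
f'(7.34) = -0.75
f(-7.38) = -11.75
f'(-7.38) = 8.21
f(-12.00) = 0.18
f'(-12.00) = 0.64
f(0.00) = -1.51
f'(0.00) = 5.82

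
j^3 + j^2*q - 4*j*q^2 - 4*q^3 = (j - 2*q)*(j + q)*(j + 2*q)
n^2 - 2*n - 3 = (n - 3)*(n + 1)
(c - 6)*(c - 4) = c^2 - 10*c + 24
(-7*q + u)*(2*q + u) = -14*q^2 - 5*q*u + u^2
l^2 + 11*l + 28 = (l + 4)*(l + 7)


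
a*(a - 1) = a^2 - a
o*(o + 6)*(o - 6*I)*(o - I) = o^4 + 6*o^3 - 7*I*o^3 - 6*o^2 - 42*I*o^2 - 36*o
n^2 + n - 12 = (n - 3)*(n + 4)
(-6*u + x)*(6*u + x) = -36*u^2 + x^2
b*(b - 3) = b^2 - 3*b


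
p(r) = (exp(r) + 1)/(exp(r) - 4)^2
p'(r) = exp(r)/(exp(r) - 4)^2 - 2*(exp(r) + 1)*exp(r)/(exp(r) - 4)^3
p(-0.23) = 0.17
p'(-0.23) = 0.16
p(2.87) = 0.10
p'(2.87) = -0.16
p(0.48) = 0.46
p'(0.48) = 0.91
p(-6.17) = 0.06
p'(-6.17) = 0.00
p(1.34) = 147.17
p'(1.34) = 6328.51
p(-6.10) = 0.06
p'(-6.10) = 0.00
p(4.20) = 0.02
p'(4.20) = -0.02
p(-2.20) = 0.07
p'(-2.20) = 0.01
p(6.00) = 0.00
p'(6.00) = 0.00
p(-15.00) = 0.06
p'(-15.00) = 0.00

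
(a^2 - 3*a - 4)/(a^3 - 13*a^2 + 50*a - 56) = (a + 1)/(a^2 - 9*a + 14)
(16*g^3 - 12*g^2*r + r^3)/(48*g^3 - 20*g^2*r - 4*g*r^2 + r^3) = (-2*g + r)/(-6*g + r)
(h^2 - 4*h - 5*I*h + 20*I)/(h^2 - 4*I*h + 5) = (h - 4)/(h + I)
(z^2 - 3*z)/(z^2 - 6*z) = (z - 3)/(z - 6)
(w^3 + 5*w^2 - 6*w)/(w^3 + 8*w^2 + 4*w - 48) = w*(w - 1)/(w^2 + 2*w - 8)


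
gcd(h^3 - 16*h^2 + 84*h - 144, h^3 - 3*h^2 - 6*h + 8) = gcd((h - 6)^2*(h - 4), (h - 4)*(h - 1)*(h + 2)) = h - 4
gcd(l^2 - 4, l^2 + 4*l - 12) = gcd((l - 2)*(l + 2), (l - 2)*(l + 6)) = l - 2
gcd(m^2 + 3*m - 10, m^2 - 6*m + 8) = m - 2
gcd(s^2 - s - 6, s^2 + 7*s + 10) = s + 2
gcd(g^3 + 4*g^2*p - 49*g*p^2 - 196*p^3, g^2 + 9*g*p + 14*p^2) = g + 7*p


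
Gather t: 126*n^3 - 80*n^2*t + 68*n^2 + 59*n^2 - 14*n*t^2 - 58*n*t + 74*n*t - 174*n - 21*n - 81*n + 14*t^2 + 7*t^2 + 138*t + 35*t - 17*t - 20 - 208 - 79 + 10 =126*n^3 + 127*n^2 - 276*n + t^2*(21 - 14*n) + t*(-80*n^2 + 16*n + 156) - 297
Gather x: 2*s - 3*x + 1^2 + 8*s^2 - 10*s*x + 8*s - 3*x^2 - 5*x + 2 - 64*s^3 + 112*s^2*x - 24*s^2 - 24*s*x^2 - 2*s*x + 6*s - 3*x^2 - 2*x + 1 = -64*s^3 - 16*s^2 + 16*s + x^2*(-24*s - 6) + x*(112*s^2 - 12*s - 10) + 4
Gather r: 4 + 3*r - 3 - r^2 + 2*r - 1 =-r^2 + 5*r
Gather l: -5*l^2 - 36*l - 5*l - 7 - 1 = -5*l^2 - 41*l - 8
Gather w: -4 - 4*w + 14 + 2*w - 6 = 4 - 2*w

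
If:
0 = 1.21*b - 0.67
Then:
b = 0.55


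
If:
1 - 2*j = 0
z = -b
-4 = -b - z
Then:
No Solution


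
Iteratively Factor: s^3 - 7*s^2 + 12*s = (s - 4)*(s^2 - 3*s) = (s - 4)*(s - 3)*(s)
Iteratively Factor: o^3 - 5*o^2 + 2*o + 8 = (o + 1)*(o^2 - 6*o + 8) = (o - 2)*(o + 1)*(o - 4)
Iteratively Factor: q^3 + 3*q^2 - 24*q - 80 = (q - 5)*(q^2 + 8*q + 16) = (q - 5)*(q + 4)*(q + 4)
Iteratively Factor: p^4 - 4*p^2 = (p)*(p^3 - 4*p) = p^2*(p^2 - 4) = p^2*(p - 2)*(p + 2)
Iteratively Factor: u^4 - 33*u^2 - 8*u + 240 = (u - 3)*(u^3 + 3*u^2 - 24*u - 80) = (u - 3)*(u + 4)*(u^2 - u - 20) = (u - 5)*(u - 3)*(u + 4)*(u + 4)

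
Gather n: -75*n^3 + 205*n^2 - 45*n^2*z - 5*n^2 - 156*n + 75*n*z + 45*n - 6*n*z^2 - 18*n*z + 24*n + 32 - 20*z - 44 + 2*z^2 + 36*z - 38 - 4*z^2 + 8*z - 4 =-75*n^3 + n^2*(200 - 45*z) + n*(-6*z^2 + 57*z - 87) - 2*z^2 + 24*z - 54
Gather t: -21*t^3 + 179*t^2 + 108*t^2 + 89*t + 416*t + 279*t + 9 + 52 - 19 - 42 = -21*t^3 + 287*t^2 + 784*t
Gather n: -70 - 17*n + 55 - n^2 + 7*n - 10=-n^2 - 10*n - 25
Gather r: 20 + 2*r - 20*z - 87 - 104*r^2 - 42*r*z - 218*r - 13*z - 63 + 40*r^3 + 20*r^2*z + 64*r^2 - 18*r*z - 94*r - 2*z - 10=40*r^3 + r^2*(20*z - 40) + r*(-60*z - 310) - 35*z - 140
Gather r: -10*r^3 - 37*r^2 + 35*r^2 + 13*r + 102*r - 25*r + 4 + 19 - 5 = -10*r^3 - 2*r^2 + 90*r + 18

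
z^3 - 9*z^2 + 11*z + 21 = (z - 7)*(z - 3)*(z + 1)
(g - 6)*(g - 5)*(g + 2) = g^3 - 9*g^2 + 8*g + 60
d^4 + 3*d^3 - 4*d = d*(d - 1)*(d + 2)^2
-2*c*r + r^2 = r*(-2*c + r)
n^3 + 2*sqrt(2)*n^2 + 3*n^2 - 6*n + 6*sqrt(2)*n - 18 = (n + 3)*(n - sqrt(2))*(n + 3*sqrt(2))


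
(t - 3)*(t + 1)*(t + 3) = t^3 + t^2 - 9*t - 9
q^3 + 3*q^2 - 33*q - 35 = (q - 5)*(q + 1)*(q + 7)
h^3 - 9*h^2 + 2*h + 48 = (h - 8)*(h - 3)*(h + 2)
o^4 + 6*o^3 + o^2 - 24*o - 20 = (o - 2)*(o + 1)*(o + 2)*(o + 5)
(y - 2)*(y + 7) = y^2 + 5*y - 14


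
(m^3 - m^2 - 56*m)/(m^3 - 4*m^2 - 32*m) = (m + 7)/(m + 4)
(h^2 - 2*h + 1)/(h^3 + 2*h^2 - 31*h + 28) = (h - 1)/(h^2 + 3*h - 28)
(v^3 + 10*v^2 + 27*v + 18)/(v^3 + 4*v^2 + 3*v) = (v + 6)/v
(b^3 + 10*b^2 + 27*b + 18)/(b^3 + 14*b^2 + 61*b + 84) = (b^2 + 7*b + 6)/(b^2 + 11*b + 28)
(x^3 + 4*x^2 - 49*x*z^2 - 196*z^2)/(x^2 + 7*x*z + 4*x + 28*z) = x - 7*z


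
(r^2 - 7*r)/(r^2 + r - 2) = r*(r - 7)/(r^2 + r - 2)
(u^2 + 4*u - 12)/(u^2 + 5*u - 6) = (u - 2)/(u - 1)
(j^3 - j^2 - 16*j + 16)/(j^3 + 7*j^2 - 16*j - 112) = (j - 1)/(j + 7)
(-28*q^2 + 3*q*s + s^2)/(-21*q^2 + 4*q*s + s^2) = (4*q - s)/(3*q - s)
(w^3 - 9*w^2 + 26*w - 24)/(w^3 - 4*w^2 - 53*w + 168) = (w^2 - 6*w + 8)/(w^2 - w - 56)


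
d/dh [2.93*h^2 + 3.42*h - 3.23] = 5.86*h + 3.42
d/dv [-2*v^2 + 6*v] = 6 - 4*v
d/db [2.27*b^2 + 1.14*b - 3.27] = 4.54*b + 1.14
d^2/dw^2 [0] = 0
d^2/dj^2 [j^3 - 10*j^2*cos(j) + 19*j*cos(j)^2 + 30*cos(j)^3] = 10*j^2*cos(j) + 40*j*sin(j) - 38*j*cos(2*j) + 6*j - 38*sin(2*j) - 85*cos(j)/2 - 135*cos(3*j)/2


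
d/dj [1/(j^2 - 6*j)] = 2*(3 - j)/(j^2*(j - 6)^2)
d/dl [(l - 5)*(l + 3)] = 2*l - 2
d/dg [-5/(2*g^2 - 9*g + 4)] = 5*(4*g - 9)/(2*g^2 - 9*g + 4)^2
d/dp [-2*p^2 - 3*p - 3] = -4*p - 3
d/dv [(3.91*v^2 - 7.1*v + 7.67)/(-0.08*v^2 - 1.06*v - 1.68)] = (-4.7126*v^2 - 11.9104*v + 20.0582)/(0.0064*v^4 + 0.1696*v^3 + 1.3924*v^2 + 3.5616*v + 2.8224)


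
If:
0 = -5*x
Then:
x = 0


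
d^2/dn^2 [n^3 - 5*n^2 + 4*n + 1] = 6*n - 10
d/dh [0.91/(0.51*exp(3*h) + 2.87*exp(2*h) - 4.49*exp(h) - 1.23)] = (-1.3923*exp(2*h) - 5.2234*exp(h) + 4.0859)*exp(h)/(0.51*exp(3*h) + 2.87*exp(2*h) - 4.49*exp(h) - 1.23)^2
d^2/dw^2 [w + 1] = 0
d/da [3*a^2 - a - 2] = 6*a - 1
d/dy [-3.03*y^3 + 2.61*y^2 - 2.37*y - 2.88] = -9.09*y^2 + 5.22*y - 2.37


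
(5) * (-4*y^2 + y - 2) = -20*y^2 + 5*y - 10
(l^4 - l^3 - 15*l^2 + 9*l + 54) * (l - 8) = l^5 - 9*l^4 - 7*l^3 + 129*l^2 - 18*l - 432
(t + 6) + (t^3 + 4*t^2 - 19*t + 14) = t^3 + 4*t^2 - 18*t + 20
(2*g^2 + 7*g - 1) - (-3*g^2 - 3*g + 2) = 5*g^2 + 10*g - 3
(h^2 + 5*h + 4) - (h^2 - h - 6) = 6*h + 10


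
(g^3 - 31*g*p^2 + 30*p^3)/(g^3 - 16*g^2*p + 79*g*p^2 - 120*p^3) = (g^2 + 5*g*p - 6*p^2)/(g^2 - 11*g*p + 24*p^2)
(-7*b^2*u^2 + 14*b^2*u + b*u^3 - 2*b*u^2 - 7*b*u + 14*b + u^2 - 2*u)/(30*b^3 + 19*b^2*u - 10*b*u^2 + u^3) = (-7*b^2*u^2 + 14*b^2*u + b*u^3 - 2*b*u^2 - 7*b*u + 14*b + u^2 - 2*u)/(30*b^3 + 19*b^2*u - 10*b*u^2 + u^3)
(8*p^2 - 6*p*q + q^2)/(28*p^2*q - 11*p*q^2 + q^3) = (2*p - q)/(q*(7*p - q))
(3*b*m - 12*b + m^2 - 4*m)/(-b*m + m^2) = (-3*b*m + 12*b - m^2 + 4*m)/(m*(b - m))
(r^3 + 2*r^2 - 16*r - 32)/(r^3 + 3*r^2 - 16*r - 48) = (r + 2)/(r + 3)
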